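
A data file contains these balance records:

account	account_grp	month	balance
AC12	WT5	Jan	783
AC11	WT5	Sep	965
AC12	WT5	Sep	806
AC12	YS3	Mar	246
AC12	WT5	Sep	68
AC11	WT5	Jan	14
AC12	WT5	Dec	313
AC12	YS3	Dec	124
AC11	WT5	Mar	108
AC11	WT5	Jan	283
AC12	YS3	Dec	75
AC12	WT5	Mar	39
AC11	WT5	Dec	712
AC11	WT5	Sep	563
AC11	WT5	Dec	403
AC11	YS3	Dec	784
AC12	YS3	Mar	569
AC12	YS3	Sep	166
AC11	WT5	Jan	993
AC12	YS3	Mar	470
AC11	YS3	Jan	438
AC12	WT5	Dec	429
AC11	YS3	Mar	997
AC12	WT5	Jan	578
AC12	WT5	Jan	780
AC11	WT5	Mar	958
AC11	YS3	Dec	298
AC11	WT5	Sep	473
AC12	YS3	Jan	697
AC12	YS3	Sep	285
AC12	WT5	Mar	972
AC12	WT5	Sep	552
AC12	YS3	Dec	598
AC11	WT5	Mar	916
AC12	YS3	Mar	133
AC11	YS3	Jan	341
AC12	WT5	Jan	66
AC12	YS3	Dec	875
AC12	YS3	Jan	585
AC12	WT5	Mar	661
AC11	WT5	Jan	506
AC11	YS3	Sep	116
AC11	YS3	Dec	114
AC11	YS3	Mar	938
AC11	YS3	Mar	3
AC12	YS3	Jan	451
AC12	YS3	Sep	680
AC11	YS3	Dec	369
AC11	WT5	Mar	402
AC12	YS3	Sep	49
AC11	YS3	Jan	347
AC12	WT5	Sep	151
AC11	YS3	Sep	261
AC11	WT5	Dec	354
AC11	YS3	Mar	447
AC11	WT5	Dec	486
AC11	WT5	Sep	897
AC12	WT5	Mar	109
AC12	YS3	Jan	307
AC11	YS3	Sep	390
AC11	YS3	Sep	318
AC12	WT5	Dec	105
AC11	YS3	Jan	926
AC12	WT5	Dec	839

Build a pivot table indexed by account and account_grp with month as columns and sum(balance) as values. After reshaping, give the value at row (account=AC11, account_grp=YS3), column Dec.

1565

Rows with account=AC11, account_grp=YS3 and month=Dec: balance values are 784, 298, 114, 369.
784 + 298 + 114 + 369 = 1565.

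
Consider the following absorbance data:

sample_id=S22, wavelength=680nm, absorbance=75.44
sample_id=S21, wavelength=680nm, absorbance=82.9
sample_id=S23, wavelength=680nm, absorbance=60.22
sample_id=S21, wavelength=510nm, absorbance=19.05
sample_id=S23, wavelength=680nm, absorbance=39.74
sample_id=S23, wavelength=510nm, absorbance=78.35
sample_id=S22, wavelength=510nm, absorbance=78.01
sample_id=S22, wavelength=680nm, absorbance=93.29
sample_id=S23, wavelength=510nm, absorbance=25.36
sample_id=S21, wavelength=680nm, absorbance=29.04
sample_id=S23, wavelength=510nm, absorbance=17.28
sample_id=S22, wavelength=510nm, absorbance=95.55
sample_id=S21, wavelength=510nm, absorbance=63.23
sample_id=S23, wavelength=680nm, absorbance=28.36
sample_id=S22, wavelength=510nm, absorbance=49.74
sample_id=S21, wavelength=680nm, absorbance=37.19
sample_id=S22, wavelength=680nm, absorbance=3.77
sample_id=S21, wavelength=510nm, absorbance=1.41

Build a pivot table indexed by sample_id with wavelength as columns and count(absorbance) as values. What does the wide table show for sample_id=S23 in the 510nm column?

Rows with sample_id=S23 and wavelength=510nm: absorbance values are 78.35, 25.36, 17.28.
3 rows match — count = 3.

3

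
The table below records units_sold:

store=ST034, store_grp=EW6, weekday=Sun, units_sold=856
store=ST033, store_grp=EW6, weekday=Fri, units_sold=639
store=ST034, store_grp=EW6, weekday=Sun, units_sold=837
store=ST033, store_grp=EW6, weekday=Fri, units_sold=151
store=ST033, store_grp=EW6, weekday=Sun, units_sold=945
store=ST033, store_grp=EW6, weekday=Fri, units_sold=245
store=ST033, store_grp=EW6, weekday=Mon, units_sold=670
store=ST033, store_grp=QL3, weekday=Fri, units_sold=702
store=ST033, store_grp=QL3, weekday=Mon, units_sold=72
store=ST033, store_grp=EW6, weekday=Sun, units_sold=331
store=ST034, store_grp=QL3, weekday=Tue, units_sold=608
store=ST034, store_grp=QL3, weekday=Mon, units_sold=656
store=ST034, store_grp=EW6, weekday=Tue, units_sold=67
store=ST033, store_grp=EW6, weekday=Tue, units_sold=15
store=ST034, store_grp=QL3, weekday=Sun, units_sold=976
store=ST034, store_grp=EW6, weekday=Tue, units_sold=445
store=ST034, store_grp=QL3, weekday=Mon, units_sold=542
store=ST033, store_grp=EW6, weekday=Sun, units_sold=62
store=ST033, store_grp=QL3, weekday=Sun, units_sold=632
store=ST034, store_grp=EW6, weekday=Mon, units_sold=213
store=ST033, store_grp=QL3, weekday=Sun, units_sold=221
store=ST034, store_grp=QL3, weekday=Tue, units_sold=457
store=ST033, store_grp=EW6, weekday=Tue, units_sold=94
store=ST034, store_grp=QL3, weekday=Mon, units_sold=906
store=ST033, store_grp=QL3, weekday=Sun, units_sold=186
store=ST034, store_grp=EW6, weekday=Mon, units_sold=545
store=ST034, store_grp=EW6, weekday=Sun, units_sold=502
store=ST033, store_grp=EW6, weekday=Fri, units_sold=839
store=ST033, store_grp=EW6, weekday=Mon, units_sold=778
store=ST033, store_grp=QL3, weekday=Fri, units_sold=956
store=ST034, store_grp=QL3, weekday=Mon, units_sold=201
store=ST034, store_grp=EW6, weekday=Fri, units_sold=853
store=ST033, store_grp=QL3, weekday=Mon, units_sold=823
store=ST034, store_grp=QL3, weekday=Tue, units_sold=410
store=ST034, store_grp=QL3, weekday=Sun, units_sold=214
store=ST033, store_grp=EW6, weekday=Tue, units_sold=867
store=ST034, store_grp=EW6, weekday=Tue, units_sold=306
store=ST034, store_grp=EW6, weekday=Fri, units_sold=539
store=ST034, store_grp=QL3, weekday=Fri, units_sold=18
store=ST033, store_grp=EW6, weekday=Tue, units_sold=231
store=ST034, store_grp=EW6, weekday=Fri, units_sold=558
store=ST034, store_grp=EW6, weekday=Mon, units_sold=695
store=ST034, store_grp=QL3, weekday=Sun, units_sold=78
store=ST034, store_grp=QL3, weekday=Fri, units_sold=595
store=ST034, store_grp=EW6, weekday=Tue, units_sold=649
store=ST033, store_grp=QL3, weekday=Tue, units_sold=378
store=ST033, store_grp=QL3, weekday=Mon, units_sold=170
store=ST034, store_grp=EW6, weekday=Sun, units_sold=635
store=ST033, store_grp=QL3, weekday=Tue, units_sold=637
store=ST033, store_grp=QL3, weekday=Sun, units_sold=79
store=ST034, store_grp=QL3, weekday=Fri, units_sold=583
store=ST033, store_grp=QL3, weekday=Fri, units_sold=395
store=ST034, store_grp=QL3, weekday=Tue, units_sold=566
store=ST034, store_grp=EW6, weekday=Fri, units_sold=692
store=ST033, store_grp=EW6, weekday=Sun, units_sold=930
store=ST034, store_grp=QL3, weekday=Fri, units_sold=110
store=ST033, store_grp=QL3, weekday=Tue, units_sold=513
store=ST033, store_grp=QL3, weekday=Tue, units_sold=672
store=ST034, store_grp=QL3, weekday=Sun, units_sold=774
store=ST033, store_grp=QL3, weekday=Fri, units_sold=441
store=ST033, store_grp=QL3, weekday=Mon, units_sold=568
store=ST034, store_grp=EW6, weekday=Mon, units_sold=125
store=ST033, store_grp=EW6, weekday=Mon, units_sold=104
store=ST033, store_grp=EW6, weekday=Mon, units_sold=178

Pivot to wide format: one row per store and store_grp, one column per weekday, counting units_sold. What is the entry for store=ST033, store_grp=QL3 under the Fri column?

4

Rows with store=ST033, store_grp=QL3 and weekday=Fri: units_sold values are 702, 956, 395, 441.
4 rows match — count = 4.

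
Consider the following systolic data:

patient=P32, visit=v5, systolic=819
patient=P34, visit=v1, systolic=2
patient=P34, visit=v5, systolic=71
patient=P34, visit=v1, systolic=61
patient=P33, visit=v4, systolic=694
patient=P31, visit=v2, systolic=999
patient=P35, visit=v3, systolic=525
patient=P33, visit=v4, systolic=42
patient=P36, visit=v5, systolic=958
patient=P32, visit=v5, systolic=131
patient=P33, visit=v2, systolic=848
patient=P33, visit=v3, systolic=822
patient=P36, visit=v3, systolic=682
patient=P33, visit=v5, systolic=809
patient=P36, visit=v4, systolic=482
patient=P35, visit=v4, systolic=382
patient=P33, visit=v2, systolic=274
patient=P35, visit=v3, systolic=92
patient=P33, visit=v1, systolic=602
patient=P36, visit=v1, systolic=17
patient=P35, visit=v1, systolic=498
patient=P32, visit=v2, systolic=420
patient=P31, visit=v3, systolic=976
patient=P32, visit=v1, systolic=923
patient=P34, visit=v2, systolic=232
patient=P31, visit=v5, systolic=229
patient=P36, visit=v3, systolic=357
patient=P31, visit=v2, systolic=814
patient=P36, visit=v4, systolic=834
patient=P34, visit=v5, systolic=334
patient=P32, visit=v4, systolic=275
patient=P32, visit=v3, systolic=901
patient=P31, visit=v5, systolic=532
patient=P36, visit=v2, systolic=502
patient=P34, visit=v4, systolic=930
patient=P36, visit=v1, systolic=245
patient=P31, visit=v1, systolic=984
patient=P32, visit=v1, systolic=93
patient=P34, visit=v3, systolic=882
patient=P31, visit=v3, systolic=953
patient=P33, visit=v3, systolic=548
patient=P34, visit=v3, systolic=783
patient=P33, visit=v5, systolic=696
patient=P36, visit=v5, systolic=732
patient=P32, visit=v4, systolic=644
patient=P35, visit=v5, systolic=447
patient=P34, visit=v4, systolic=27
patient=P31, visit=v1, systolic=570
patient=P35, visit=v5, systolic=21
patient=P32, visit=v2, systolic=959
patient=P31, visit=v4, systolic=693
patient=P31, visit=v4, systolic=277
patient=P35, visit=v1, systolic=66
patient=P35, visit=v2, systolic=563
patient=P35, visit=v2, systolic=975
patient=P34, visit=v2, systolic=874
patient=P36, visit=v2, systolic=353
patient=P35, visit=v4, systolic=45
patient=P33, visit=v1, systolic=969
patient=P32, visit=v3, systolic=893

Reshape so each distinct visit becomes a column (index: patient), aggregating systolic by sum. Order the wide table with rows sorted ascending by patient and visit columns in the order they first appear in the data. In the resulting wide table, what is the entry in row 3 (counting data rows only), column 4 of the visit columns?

1122

With rows sorted ascending by patient, row 3 is patient=P33. visit columns in first-appearance order: v5, v1, v4, v2, v3; column 4 is v2.
Long rows with patient=P33, visit=v2: 848 + 274 = 1122.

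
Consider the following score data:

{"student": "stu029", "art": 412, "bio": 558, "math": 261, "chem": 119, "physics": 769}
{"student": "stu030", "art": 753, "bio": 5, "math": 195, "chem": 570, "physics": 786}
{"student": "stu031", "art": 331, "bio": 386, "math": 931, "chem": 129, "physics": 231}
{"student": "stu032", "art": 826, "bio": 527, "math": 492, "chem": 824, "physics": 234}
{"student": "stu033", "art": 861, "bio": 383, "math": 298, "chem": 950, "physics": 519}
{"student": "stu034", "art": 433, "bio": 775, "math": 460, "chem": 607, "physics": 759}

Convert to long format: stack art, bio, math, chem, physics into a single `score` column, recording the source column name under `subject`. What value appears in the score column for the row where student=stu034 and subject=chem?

607

Unpivoting turns each (student, wide-column) pair into one long row.
The wide cell at row stu034, column chem holds 607, so the long row (stu034, chem) has score=607.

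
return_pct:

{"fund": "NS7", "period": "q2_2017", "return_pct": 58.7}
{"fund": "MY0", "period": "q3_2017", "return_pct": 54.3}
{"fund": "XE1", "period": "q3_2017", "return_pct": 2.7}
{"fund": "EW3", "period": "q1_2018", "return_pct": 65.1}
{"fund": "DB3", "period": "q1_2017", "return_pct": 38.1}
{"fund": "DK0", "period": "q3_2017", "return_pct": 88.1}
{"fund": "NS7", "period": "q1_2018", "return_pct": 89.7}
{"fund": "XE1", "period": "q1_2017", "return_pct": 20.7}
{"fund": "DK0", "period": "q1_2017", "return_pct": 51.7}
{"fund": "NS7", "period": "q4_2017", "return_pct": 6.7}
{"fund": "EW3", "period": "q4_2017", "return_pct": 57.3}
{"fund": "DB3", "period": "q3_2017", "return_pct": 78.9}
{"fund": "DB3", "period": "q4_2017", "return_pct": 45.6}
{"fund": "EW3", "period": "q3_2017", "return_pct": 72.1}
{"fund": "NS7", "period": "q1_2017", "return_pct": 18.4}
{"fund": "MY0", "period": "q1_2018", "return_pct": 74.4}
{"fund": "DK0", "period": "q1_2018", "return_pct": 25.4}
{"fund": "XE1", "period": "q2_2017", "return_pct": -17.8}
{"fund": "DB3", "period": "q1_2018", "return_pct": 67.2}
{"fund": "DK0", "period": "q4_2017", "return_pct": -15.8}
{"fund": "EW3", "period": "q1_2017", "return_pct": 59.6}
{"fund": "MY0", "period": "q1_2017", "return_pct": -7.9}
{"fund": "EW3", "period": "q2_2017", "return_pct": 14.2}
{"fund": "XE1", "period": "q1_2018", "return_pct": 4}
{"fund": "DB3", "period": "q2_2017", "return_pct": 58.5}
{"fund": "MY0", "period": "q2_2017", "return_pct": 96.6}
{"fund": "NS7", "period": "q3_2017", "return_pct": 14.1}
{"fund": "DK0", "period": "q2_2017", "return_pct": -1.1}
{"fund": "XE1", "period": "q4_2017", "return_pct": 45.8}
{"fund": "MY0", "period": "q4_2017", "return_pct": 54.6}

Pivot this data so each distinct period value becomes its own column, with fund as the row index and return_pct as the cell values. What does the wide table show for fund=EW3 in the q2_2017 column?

14.2

Wide layout: rows indexed by fund, columns are the 5 distinct period values (q2_2017, q3_2017, q1_2018, q1_2017, q4_2017).
Cell (fund=EW3, period=q2_2017) draws from the long row where fund=EW3 and period=q2_2017, which has return_pct=14.2.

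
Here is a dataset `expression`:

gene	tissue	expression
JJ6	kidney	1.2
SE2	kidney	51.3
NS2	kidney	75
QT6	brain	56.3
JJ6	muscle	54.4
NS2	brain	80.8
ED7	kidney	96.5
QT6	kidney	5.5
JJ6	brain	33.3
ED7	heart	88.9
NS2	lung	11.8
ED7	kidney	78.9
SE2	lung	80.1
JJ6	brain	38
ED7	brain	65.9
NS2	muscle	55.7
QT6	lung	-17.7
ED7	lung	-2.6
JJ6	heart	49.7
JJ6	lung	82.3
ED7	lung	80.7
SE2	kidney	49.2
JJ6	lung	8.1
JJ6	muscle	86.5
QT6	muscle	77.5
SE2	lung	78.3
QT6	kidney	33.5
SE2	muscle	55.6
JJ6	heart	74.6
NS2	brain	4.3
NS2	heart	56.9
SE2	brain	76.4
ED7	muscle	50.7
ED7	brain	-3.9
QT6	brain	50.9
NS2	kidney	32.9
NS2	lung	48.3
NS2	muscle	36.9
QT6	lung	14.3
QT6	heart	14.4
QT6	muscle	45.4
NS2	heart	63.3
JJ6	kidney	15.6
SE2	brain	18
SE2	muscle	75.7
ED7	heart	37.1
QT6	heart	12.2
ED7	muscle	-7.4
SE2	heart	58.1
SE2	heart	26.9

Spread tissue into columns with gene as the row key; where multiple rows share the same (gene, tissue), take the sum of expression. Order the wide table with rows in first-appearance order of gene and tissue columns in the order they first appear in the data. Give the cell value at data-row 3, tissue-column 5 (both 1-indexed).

With rows in first-appearance order of gene, row 3 is gene=NS2. tissue columns in first-appearance order: kidney, brain, muscle, heart, lung; column 5 is lung.
Long rows with gene=NS2, tissue=lung: 11.8 + 48.3 = 60.1.

60.1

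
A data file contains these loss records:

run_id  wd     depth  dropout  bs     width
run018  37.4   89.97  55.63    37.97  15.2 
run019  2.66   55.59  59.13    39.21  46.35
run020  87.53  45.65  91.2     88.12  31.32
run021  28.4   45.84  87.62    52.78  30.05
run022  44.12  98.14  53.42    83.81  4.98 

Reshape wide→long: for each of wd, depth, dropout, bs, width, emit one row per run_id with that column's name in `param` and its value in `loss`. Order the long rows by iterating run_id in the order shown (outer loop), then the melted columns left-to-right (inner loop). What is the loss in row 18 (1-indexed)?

25 rows total (5 × 5). Row 18: index ⌊(18-1)/5⌋ = 3 into run_id → run021; (18-1) mod 5 = 2 into the melted columns → dropout.
So row 18 is (run021, dropout, 87.62); loss = 87.62.

87.62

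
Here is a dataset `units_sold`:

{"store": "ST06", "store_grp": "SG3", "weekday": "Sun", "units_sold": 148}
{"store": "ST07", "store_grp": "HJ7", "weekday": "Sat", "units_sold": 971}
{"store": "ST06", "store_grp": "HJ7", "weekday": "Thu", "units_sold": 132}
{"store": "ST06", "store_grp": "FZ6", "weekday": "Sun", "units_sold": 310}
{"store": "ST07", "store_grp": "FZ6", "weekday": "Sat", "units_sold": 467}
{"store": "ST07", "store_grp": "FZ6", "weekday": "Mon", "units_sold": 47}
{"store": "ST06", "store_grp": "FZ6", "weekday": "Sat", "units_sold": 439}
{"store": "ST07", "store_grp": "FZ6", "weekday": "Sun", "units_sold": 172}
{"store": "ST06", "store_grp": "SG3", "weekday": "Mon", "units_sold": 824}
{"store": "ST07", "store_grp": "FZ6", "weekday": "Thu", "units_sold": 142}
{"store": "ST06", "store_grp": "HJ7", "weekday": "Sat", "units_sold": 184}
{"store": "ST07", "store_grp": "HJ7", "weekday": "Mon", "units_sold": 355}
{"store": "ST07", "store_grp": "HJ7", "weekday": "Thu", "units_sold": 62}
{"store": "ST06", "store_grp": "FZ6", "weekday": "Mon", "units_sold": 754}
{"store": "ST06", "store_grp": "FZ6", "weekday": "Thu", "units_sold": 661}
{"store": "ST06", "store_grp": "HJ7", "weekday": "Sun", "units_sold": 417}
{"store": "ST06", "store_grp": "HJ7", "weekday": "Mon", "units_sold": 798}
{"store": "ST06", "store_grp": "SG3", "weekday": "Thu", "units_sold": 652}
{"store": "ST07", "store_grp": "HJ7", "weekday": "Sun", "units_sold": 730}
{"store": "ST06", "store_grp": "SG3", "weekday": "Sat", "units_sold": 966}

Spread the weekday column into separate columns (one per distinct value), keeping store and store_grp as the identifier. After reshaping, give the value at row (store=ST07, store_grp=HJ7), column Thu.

62

Wide layout: rows indexed by store and store_grp, columns are the 4 distinct weekday values (Sun, Sat, Thu, Mon).
Cell (store=ST07, store_grp=HJ7, weekday=Thu) draws from the long row where store=ST07, store_grp=HJ7 and weekday=Thu, which has units_sold=62.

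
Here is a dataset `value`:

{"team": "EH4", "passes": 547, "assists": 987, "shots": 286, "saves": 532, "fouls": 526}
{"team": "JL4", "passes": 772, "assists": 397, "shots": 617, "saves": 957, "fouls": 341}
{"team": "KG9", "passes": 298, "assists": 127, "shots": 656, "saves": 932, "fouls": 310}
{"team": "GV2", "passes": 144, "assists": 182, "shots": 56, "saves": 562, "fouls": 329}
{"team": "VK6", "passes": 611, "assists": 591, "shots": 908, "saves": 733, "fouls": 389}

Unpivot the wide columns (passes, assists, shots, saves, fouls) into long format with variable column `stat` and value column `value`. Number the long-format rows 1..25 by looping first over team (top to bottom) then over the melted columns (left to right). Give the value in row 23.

908

25 rows total (5 × 5). Row 23: index ⌊(23-1)/5⌋ = 4 into team → VK6; (23-1) mod 5 = 2 into the melted columns → shots.
So row 23 is (VK6, shots, 908); value = 908.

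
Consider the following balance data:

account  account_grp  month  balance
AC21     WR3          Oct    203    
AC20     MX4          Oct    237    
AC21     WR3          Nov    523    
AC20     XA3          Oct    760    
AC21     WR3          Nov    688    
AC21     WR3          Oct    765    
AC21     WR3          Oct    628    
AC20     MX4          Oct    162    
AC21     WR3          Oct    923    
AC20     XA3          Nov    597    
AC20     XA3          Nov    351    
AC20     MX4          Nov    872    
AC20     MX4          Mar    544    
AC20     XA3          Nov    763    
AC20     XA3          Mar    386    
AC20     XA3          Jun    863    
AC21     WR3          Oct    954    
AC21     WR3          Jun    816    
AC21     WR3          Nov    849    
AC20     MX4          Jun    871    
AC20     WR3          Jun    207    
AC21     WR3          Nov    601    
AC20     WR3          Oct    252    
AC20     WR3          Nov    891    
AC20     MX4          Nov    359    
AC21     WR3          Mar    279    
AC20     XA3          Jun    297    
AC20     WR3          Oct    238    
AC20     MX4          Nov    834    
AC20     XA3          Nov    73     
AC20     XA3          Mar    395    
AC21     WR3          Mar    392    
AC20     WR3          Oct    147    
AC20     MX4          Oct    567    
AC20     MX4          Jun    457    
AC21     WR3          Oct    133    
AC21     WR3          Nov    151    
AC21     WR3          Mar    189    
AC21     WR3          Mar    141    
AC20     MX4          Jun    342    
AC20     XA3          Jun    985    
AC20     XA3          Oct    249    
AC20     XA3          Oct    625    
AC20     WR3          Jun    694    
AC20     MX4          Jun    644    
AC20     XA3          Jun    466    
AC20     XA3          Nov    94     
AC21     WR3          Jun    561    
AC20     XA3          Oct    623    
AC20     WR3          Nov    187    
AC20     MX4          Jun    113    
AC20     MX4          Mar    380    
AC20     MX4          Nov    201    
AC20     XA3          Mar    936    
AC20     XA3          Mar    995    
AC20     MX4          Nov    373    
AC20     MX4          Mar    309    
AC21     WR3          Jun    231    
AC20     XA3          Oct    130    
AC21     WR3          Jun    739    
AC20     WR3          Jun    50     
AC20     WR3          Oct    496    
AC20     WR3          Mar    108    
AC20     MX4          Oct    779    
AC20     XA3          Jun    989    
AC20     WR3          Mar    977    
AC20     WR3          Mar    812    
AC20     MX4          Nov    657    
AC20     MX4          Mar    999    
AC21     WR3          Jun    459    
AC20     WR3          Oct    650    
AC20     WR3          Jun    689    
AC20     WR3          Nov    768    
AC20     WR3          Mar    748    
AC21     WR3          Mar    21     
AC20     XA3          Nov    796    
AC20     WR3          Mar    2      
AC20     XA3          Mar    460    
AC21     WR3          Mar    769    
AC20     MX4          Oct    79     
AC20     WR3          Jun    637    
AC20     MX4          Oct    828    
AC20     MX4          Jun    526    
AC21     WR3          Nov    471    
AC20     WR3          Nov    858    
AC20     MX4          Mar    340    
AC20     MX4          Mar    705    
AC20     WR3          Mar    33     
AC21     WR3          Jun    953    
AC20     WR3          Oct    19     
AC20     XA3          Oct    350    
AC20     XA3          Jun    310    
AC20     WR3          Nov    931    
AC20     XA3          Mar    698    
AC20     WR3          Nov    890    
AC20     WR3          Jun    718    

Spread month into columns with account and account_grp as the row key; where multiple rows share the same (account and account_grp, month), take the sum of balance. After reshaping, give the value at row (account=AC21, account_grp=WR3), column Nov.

Rows with account=AC21, account_grp=WR3 and month=Nov: balance values are 523, 688, 849, 601, 151, 471.
523 + 688 + 849 + 601 + 151 + 471 = 3283.

3283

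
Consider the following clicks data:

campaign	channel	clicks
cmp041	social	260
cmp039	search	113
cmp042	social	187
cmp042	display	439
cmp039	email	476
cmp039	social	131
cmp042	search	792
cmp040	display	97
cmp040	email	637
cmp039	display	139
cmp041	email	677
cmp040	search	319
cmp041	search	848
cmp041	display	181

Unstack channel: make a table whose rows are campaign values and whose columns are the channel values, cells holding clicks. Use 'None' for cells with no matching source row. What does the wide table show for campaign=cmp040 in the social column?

None

No long-format row has campaign=cmp040 and channel=social, so the cell is None.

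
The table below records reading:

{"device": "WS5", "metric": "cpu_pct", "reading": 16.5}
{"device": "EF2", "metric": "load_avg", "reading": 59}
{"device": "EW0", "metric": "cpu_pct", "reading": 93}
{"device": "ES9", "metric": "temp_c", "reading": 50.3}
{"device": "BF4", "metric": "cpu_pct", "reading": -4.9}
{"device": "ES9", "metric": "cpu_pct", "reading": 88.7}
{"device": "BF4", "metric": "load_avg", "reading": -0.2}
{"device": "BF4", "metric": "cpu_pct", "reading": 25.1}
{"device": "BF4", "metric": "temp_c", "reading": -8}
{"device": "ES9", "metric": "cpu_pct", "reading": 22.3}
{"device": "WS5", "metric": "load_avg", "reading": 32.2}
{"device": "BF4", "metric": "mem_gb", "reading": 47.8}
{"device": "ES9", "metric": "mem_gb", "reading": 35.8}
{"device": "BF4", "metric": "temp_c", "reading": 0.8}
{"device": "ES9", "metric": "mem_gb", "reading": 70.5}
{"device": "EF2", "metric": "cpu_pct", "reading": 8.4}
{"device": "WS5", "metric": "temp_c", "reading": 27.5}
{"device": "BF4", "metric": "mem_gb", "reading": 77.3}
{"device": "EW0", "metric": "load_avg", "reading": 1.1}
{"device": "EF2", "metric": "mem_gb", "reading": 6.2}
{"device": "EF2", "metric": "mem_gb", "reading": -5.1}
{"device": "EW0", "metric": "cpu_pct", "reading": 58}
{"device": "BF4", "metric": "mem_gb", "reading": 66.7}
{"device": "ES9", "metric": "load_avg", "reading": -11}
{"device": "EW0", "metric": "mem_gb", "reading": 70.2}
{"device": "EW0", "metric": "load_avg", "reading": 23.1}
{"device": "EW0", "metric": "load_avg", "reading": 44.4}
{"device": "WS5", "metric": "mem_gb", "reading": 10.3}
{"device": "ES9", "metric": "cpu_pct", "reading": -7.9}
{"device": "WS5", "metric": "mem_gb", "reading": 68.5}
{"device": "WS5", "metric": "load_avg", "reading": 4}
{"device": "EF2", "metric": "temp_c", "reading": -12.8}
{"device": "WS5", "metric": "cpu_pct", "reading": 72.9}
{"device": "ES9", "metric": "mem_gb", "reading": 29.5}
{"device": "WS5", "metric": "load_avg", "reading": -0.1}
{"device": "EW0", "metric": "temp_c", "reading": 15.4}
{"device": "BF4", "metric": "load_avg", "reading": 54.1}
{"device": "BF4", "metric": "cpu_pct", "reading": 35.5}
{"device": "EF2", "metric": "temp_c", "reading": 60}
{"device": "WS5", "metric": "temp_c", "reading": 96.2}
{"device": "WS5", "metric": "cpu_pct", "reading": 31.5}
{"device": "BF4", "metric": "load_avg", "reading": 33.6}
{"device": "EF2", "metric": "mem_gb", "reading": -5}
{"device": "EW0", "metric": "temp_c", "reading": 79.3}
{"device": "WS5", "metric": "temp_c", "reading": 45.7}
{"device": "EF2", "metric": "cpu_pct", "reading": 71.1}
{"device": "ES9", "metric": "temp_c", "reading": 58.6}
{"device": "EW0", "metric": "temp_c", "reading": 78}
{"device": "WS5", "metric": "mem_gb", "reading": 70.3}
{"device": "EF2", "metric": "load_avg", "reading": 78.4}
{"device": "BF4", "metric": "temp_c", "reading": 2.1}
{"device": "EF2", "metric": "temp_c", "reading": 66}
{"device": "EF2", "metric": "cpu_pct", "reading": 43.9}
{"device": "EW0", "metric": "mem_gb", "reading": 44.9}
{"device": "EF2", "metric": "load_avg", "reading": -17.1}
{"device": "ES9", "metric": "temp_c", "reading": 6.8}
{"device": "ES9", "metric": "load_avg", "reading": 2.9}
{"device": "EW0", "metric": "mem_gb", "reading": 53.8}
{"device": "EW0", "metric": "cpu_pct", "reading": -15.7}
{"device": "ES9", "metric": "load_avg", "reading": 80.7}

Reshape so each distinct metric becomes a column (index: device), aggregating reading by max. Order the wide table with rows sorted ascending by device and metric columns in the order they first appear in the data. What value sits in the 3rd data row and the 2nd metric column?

80.7

With rows sorted ascending by device, row 3 is device=ES9. metric columns in first-appearance order: cpu_pct, load_avg, temp_c, mem_gb; column 2 is load_avg.
Long rows with device=ES9, metric=load_avg: max(-11, 2.9, 80.7) = 80.7.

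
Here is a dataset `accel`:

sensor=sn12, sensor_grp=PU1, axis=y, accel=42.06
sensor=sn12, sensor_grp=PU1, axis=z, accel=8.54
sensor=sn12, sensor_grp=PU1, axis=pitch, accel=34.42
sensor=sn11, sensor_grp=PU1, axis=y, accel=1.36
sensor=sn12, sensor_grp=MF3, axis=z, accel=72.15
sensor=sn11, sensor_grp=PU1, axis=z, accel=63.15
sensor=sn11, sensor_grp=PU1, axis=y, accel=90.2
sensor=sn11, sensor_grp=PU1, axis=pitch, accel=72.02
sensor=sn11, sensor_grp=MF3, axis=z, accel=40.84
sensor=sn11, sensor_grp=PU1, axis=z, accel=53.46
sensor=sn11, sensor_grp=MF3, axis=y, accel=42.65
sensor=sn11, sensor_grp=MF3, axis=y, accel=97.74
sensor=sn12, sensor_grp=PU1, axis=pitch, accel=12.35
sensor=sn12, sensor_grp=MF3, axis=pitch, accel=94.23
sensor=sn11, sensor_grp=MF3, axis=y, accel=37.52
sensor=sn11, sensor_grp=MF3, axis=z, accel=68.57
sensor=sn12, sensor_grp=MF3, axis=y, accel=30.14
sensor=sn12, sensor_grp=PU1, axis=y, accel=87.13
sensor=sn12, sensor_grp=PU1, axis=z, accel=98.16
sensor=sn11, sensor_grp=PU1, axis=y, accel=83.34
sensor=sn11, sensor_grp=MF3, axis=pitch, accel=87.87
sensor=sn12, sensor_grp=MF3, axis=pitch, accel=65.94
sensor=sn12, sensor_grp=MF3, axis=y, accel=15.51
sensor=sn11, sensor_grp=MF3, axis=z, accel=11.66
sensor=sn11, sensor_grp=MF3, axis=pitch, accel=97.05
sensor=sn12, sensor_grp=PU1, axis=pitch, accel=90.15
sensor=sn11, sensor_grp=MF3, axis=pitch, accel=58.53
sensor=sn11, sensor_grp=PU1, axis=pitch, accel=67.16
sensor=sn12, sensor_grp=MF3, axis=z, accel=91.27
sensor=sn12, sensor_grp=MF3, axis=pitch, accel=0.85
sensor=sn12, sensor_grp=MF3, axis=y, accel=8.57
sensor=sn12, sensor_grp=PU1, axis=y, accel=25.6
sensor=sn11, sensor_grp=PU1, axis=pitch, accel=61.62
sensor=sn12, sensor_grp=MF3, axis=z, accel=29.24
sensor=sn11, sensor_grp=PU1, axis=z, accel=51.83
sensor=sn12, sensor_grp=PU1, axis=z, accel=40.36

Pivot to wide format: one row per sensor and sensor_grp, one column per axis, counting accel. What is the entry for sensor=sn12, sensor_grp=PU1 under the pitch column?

Rows with sensor=sn12, sensor_grp=PU1 and axis=pitch: accel values are 34.42, 12.35, 90.15.
3 rows match — count = 3.

3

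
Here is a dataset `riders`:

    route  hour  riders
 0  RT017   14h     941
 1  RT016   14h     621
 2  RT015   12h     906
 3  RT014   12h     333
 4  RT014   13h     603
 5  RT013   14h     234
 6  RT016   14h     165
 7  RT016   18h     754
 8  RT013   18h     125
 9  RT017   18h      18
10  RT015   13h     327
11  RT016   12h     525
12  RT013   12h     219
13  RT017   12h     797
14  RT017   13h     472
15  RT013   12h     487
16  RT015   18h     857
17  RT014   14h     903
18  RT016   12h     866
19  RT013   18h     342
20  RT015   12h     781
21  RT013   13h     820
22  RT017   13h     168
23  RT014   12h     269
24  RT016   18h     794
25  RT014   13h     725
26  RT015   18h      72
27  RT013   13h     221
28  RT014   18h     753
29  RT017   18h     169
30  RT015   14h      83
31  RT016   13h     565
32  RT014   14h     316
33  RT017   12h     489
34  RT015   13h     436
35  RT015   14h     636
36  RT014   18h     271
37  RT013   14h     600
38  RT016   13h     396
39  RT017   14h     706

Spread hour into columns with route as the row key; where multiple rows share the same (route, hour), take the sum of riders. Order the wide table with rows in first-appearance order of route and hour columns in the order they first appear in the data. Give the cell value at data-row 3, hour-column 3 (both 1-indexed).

With rows in first-appearance order of route, row 3 is route=RT015. hour columns in first-appearance order: 14h, 12h, 13h, 18h; column 3 is 13h.
Long rows with route=RT015, hour=13h: 327 + 436 = 763.

763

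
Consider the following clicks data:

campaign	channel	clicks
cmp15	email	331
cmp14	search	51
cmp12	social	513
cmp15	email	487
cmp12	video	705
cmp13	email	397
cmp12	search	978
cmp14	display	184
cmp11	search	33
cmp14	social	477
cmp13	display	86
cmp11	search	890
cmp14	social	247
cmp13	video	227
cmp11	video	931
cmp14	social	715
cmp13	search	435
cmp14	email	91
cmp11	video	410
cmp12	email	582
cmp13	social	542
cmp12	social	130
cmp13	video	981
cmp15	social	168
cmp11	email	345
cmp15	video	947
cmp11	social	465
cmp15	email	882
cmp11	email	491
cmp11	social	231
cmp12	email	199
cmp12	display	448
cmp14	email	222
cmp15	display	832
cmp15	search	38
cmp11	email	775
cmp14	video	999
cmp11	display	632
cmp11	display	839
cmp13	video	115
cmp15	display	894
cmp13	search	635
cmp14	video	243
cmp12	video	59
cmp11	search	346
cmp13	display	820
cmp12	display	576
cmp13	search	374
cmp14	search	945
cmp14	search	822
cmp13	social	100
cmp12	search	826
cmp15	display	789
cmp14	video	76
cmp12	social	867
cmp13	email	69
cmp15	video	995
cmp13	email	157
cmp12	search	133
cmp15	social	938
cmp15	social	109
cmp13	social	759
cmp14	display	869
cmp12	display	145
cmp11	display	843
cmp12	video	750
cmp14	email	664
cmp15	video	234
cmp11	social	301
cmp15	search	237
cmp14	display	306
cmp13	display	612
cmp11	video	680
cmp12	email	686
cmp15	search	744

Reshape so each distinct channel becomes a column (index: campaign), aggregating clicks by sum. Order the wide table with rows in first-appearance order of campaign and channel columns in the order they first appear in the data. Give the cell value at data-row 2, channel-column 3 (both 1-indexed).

With rows in first-appearance order of campaign, row 2 is campaign=cmp14. channel columns in first-appearance order: email, search, social, video, display; column 3 is social.
Long rows with campaign=cmp14, channel=social: 477 + 247 + 715 = 1439.

1439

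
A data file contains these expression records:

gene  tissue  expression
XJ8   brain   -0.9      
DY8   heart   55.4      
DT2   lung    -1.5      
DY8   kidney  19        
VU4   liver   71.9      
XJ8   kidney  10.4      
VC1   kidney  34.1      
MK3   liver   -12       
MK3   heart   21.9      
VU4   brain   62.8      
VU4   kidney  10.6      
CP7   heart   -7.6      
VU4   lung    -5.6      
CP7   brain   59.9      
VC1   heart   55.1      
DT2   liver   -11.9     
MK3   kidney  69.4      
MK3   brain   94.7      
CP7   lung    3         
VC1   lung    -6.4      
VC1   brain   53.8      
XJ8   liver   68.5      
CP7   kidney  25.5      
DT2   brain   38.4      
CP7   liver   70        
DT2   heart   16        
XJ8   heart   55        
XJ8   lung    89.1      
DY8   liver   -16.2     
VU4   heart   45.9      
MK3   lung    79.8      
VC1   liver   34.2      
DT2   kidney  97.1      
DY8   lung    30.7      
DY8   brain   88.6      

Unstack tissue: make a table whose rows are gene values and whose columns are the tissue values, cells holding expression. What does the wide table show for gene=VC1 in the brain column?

Wide layout: rows indexed by gene, columns are the 5 distinct tissue values (brain, heart, lung, kidney, liver).
Cell (gene=VC1, tissue=brain) draws from the long row where gene=VC1 and tissue=brain, which has expression=53.8.

53.8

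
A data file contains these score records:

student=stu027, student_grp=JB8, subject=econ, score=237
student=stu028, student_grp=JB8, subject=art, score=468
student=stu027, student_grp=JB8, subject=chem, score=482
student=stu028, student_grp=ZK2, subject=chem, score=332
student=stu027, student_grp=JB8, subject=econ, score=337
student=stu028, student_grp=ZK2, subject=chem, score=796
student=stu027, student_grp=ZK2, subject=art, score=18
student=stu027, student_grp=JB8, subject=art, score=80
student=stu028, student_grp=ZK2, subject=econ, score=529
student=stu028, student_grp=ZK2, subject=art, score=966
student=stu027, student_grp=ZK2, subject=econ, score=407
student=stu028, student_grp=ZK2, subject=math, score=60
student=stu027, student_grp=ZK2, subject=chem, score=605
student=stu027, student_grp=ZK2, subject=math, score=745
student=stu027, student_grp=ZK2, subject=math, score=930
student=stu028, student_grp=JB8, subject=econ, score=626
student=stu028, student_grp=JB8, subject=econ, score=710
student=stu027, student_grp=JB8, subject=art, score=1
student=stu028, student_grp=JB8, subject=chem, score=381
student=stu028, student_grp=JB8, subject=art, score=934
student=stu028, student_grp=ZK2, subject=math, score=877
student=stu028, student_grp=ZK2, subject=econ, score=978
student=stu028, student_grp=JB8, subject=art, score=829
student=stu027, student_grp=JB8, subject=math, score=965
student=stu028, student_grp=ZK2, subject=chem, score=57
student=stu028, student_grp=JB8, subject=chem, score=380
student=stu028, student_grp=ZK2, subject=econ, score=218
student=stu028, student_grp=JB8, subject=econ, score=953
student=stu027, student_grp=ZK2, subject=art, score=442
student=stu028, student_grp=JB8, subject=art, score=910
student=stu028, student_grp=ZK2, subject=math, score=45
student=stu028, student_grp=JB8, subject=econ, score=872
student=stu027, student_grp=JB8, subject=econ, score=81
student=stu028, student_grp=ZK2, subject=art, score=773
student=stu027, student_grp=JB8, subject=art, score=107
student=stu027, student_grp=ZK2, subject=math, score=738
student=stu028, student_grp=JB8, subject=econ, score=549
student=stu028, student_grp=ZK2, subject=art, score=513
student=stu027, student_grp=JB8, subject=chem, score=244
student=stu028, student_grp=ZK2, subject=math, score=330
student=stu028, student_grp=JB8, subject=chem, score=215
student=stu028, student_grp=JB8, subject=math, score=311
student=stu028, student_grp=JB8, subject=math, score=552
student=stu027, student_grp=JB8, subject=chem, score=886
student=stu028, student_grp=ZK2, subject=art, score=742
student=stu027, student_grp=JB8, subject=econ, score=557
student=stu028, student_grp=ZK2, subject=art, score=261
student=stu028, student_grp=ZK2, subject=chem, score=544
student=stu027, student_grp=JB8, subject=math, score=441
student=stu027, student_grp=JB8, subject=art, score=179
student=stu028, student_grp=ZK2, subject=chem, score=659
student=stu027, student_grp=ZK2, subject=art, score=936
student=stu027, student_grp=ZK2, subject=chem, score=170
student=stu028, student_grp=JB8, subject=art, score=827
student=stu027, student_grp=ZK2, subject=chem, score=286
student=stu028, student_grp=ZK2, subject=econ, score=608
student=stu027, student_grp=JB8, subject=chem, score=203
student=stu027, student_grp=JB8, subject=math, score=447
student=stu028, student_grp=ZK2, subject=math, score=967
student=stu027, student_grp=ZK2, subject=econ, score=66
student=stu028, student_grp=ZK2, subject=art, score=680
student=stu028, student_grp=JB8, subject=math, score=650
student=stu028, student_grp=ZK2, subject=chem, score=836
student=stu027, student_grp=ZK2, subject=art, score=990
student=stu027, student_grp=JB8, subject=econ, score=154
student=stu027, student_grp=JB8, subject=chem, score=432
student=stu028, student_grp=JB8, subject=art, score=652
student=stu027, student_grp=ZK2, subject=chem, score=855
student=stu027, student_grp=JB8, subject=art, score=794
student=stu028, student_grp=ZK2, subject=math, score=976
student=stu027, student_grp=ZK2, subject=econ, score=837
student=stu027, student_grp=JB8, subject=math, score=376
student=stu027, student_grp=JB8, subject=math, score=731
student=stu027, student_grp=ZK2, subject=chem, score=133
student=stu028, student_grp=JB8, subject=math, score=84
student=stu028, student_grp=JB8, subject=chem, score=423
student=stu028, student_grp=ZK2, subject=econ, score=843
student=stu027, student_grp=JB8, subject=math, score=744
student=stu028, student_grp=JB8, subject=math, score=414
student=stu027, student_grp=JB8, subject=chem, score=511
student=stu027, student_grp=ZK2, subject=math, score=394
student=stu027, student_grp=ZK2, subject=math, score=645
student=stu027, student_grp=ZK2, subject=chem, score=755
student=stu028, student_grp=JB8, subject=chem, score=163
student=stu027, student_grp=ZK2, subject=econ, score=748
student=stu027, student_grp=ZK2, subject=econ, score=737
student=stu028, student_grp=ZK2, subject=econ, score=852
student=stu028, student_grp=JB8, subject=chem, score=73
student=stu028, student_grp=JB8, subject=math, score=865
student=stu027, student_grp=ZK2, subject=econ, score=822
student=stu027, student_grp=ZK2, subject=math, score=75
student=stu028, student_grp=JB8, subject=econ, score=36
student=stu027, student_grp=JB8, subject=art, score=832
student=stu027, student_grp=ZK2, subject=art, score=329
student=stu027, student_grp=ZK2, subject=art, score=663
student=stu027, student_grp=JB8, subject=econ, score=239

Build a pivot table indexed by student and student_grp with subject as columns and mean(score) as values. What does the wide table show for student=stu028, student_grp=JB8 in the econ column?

Rows with student=stu028, student_grp=JB8 and subject=econ: score values are 626, 710, 953, 872, 549, 36.
(626 + 710 + 953 + 872 + 549 + 36) / 6 = 624.33.

624.33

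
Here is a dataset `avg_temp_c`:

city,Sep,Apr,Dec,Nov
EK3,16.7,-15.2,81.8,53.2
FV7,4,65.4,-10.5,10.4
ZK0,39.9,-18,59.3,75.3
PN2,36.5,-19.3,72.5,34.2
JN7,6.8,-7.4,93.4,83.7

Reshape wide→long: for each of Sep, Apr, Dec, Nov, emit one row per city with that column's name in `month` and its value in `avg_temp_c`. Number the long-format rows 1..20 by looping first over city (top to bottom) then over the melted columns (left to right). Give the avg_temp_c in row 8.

20 rows total (5 × 4). Row 8: index ⌊(8-1)/4⌋ = 1 into city → FV7; (8-1) mod 4 = 3 into the melted columns → Nov.
So row 8 is (FV7, Nov, 10.4); avg_temp_c = 10.4.

10.4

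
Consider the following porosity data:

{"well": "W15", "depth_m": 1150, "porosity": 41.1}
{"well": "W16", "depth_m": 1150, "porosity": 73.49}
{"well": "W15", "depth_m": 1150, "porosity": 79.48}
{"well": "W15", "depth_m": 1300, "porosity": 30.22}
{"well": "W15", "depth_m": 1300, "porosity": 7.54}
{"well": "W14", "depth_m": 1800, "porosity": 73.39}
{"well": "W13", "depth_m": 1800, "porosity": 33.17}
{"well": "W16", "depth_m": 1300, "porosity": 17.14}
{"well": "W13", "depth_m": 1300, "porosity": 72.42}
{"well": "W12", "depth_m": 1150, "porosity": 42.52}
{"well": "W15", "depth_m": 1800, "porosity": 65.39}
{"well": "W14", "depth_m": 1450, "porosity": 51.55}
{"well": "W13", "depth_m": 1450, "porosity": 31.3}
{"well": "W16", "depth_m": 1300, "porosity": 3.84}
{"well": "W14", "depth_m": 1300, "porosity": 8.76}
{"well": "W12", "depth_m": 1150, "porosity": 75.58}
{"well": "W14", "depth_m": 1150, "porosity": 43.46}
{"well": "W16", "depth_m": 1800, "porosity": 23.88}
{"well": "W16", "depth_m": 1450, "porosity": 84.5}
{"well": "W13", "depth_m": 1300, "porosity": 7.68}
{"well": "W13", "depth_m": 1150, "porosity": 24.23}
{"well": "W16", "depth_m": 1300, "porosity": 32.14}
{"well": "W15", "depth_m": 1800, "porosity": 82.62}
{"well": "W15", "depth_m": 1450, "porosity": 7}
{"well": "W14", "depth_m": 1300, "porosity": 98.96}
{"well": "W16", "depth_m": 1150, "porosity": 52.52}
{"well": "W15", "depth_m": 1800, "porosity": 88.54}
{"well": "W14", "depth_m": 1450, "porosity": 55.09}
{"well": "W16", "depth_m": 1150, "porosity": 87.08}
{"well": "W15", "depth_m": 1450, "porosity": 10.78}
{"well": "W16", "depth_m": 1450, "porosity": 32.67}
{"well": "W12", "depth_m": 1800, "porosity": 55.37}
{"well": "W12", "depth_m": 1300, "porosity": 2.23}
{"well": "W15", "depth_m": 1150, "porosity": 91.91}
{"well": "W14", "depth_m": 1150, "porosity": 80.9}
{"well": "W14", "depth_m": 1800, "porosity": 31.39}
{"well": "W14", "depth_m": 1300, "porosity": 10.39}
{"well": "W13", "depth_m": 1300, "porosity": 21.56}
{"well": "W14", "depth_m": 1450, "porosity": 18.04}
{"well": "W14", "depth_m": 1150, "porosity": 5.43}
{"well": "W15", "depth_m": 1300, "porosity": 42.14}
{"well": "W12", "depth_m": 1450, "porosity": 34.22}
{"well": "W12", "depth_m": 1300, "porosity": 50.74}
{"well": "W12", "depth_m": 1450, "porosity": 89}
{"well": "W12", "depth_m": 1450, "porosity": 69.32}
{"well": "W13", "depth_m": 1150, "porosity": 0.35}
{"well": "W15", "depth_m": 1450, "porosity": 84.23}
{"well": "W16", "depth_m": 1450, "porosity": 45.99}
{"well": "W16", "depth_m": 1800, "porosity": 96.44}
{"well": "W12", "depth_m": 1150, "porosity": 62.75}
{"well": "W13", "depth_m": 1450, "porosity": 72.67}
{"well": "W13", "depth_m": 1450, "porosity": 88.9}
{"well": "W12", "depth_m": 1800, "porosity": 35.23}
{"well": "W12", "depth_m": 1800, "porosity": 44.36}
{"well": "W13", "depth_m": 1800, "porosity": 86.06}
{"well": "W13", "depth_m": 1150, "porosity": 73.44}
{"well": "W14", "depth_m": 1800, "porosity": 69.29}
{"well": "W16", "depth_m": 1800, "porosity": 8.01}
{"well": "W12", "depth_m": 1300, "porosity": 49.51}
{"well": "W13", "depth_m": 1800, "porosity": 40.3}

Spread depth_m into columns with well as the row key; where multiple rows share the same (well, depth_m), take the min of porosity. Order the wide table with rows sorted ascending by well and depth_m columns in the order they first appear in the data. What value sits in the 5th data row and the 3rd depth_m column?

8.01

With rows sorted ascending by well, row 5 is well=W16. depth_m columns in first-appearance order: 1150, 1300, 1800, 1450; column 3 is 1800.
Long rows with well=W16, depth_m=1800: min(23.88, 96.44, 8.01) = 8.01.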